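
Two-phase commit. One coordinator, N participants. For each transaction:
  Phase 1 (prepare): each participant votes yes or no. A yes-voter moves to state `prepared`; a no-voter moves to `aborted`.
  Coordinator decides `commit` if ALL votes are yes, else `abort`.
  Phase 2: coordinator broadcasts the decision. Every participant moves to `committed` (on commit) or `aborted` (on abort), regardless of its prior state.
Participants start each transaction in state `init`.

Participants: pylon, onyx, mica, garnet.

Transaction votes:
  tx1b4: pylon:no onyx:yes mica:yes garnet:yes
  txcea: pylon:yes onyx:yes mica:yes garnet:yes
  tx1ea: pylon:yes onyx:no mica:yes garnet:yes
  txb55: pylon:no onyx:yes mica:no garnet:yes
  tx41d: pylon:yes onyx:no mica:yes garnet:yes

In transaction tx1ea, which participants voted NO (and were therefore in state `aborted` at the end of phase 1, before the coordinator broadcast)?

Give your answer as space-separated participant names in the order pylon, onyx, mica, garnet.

Txn tx1ea phase 1: pylon yes -> prepared; onyx no -> aborted; mica yes -> prepared; garnet yes -> prepared

Answer: onyx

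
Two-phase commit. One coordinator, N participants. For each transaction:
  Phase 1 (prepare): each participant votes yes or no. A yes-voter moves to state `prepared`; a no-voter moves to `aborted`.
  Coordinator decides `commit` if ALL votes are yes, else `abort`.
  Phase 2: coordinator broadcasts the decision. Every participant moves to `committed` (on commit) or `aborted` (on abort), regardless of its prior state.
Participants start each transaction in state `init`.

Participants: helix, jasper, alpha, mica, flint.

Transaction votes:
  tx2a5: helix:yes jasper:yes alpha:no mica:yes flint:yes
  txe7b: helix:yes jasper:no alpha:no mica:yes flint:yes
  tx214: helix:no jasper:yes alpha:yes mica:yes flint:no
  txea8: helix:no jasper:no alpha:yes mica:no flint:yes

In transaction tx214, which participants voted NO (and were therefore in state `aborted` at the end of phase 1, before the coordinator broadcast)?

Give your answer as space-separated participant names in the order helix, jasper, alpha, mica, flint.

Txn tx214 phase 1: helix no -> aborted; jasper yes -> prepared; alpha yes -> prepared; mica yes -> prepared; flint no -> aborted

Answer: helix flint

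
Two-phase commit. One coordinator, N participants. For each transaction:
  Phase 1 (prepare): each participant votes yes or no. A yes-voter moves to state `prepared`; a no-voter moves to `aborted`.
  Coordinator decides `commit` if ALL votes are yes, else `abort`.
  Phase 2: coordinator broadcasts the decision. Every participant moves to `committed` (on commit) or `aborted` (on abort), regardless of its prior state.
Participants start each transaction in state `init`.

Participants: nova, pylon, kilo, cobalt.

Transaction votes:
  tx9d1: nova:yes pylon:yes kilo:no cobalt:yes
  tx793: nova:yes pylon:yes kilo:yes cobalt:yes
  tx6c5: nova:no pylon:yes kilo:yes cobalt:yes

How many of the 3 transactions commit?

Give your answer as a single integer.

Answer: 1

Derivation:
tx9d1: no from kilo -> abort (commits=0)
tx793: all yes -> commit (commits=1)
tx6c5: no from nova -> abort (commits=1)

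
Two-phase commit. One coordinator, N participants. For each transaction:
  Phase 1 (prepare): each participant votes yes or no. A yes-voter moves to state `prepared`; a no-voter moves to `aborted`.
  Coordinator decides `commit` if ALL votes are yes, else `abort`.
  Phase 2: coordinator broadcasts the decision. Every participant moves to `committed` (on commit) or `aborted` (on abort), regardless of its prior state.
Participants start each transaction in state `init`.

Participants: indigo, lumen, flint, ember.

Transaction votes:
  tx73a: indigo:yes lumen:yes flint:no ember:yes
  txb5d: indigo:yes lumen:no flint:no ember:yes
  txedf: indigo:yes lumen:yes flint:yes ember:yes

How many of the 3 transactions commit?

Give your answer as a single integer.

tx73a: no from flint -> abort (commits=0)
txb5d: no from lumen, flint -> abort (commits=0)
txedf: all yes -> commit (commits=1)

Answer: 1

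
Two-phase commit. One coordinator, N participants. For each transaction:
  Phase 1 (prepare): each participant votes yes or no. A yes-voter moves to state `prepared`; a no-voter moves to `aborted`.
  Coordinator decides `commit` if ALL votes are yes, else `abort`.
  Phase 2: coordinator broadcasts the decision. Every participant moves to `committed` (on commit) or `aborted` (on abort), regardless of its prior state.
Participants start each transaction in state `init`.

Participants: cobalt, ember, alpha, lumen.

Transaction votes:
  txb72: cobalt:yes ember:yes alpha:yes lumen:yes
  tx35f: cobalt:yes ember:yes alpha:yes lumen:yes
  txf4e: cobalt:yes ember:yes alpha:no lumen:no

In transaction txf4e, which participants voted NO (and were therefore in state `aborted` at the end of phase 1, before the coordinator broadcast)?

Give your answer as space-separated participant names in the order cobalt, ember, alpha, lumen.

Answer: alpha lumen

Derivation:
Txn txf4e phase 1: cobalt yes -> prepared; ember yes -> prepared; alpha no -> aborted; lumen no -> aborted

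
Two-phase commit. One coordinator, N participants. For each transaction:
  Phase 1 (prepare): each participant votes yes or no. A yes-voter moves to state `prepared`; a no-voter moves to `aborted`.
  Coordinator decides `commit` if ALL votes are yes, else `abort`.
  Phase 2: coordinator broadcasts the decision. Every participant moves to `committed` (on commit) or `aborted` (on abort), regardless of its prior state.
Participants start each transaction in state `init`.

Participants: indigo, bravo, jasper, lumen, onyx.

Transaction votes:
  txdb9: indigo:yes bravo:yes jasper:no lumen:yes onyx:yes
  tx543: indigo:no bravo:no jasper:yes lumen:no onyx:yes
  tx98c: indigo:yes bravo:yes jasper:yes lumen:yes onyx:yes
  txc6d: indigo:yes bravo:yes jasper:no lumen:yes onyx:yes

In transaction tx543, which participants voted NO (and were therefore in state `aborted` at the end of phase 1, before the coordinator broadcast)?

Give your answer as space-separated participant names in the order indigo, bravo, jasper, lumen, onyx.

Answer: indigo bravo lumen

Derivation:
Txn tx543 phase 1: indigo no -> aborted; bravo no -> aborted; jasper yes -> prepared; lumen no -> aborted; onyx yes -> prepared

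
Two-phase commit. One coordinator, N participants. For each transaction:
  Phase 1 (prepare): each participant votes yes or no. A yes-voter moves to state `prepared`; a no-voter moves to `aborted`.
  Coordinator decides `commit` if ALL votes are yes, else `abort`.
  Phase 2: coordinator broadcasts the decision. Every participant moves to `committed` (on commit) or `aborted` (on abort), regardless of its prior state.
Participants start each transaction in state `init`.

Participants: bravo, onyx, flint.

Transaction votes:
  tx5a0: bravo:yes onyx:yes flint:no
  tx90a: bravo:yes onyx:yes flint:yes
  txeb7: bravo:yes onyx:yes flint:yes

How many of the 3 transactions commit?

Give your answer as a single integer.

Answer: 2

Derivation:
tx5a0: no from flint -> abort (commits=0)
tx90a: all yes -> commit (commits=1)
txeb7: all yes -> commit (commits=2)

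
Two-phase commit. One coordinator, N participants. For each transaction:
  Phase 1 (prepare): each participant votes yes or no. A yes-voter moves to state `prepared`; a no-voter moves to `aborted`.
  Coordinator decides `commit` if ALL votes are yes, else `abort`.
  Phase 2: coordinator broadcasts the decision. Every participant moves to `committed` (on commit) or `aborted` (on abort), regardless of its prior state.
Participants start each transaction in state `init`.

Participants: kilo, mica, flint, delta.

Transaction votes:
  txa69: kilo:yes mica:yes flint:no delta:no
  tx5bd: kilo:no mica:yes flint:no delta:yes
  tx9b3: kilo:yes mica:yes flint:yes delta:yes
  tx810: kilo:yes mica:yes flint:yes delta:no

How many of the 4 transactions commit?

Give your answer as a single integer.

Answer: 1

Derivation:
txa69: no from flint, delta -> abort (commits=0)
tx5bd: no from kilo, flint -> abort (commits=0)
tx9b3: all yes -> commit (commits=1)
tx810: no from delta -> abort (commits=1)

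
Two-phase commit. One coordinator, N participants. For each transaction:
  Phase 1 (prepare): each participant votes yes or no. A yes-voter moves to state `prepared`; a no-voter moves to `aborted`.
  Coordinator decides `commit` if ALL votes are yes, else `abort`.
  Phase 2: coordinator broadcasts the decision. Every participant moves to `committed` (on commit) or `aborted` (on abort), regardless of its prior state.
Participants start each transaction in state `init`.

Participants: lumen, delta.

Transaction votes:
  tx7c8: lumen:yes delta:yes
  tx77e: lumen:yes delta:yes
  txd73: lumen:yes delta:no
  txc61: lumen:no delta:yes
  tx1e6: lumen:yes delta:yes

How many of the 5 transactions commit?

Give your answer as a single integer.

Answer: 3

Derivation:
tx7c8: all yes -> commit (commits=1)
tx77e: all yes -> commit (commits=2)
txd73: no from delta -> abort (commits=2)
txc61: no from lumen -> abort (commits=2)
tx1e6: all yes -> commit (commits=3)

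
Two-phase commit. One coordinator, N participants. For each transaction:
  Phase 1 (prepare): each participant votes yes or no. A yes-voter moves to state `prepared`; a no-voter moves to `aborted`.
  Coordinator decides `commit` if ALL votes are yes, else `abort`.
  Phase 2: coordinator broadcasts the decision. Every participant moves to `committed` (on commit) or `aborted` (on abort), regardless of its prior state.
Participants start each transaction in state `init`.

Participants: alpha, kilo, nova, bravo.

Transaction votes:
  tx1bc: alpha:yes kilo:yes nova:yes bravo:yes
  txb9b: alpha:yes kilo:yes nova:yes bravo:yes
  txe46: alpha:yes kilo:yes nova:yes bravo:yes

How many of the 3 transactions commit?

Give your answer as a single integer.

tx1bc: all yes -> commit (commits=1)
txb9b: all yes -> commit (commits=2)
txe46: all yes -> commit (commits=3)

Answer: 3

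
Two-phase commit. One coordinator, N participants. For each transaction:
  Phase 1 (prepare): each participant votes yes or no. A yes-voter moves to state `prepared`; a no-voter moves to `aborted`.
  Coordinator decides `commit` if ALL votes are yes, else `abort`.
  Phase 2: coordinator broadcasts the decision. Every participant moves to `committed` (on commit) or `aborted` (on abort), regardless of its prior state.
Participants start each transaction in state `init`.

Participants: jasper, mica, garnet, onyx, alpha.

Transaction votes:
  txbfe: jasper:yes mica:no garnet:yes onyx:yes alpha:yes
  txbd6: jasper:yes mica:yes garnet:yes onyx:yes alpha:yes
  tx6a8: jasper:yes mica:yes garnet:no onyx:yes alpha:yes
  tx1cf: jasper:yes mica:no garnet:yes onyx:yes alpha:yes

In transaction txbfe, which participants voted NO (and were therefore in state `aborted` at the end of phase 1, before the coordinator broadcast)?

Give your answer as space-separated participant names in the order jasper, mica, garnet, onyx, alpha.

Answer: mica

Derivation:
Txn txbfe phase 1: jasper yes -> prepared; mica no -> aborted; garnet yes -> prepared; onyx yes -> prepared; alpha yes -> prepared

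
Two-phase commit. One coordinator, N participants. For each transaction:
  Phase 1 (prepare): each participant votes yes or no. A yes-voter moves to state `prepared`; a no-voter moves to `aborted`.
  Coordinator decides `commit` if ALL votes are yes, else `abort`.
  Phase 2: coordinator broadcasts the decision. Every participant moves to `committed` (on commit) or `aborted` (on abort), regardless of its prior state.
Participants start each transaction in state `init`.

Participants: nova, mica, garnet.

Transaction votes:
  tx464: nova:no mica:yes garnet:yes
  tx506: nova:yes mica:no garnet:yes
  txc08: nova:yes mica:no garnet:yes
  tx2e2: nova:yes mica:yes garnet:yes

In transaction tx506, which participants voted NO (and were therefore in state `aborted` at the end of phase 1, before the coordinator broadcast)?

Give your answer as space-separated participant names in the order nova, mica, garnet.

Answer: mica

Derivation:
Txn tx506 phase 1: nova yes -> prepared; mica no -> aborted; garnet yes -> prepared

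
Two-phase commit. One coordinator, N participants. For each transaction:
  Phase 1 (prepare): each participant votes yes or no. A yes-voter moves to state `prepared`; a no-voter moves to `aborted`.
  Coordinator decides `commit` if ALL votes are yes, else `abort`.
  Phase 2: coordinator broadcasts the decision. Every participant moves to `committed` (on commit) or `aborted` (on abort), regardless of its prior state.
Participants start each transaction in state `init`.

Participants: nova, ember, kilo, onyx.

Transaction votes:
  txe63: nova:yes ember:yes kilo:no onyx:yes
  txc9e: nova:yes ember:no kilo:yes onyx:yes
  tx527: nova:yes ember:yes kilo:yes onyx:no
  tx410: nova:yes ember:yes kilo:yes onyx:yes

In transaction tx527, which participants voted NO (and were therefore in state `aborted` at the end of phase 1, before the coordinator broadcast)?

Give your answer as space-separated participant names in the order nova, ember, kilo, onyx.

Txn tx527 phase 1: nova yes -> prepared; ember yes -> prepared; kilo yes -> prepared; onyx no -> aborted

Answer: onyx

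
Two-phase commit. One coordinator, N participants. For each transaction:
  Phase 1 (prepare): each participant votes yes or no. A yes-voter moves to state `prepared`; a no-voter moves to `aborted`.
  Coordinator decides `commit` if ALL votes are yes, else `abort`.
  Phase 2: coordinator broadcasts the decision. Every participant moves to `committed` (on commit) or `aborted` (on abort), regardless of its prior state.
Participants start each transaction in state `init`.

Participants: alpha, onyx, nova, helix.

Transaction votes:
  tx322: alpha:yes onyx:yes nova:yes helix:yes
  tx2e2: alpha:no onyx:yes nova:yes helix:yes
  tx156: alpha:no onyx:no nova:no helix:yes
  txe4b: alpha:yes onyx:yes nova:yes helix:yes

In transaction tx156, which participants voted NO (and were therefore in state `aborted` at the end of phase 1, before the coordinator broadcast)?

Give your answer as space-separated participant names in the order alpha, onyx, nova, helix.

Txn tx156 phase 1: alpha no -> aborted; onyx no -> aborted; nova no -> aborted; helix yes -> prepared

Answer: alpha onyx nova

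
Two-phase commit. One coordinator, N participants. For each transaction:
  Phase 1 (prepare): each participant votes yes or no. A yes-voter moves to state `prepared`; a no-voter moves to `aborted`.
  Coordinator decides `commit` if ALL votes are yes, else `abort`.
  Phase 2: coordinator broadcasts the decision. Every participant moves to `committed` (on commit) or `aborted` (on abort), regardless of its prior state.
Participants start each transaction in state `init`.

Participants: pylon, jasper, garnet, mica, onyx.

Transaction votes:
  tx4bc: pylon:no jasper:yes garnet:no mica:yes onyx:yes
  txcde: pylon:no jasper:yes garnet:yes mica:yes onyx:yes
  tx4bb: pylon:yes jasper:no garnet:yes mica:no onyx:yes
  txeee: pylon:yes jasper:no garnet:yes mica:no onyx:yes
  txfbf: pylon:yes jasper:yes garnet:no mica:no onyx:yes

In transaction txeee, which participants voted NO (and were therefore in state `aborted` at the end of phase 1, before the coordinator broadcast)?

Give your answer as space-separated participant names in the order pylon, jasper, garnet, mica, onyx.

Txn txeee phase 1: pylon yes -> prepared; jasper no -> aborted; garnet yes -> prepared; mica no -> aborted; onyx yes -> prepared

Answer: jasper mica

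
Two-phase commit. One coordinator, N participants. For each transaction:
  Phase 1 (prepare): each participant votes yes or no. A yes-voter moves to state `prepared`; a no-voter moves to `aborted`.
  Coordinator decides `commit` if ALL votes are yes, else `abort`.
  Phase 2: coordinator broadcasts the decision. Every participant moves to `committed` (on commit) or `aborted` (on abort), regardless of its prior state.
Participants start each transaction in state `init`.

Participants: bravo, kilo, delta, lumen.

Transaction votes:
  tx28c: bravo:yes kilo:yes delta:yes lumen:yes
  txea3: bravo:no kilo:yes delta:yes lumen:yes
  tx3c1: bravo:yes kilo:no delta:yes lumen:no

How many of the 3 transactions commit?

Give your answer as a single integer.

Answer: 1

Derivation:
tx28c: all yes -> commit (commits=1)
txea3: no from bravo -> abort (commits=1)
tx3c1: no from kilo, lumen -> abort (commits=1)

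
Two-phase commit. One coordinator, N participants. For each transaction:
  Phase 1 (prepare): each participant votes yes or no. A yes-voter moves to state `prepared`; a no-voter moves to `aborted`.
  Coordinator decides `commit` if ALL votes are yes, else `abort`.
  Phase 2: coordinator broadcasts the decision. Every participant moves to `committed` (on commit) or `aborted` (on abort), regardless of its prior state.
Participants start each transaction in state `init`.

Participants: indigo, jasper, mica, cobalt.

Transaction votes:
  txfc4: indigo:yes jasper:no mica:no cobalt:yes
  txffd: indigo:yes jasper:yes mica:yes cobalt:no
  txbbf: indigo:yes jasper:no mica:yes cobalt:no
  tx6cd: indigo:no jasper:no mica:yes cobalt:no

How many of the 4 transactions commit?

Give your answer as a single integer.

txfc4: no from jasper, mica -> abort (commits=0)
txffd: no from cobalt -> abort (commits=0)
txbbf: no from jasper, cobalt -> abort (commits=0)
tx6cd: no from indigo, jasper, cobalt -> abort (commits=0)

Answer: 0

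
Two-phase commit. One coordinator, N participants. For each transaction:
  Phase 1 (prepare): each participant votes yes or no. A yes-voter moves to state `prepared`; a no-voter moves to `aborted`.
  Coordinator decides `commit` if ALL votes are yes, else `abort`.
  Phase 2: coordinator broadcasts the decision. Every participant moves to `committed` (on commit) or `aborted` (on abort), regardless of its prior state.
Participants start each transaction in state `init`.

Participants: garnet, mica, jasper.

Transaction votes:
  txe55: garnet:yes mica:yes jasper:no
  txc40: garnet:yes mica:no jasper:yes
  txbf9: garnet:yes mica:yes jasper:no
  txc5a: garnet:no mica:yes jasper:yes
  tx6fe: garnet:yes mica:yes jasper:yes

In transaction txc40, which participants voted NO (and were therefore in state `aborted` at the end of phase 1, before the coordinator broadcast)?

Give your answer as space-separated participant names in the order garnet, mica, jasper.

Txn txc40 phase 1: garnet yes -> prepared; mica no -> aborted; jasper yes -> prepared

Answer: mica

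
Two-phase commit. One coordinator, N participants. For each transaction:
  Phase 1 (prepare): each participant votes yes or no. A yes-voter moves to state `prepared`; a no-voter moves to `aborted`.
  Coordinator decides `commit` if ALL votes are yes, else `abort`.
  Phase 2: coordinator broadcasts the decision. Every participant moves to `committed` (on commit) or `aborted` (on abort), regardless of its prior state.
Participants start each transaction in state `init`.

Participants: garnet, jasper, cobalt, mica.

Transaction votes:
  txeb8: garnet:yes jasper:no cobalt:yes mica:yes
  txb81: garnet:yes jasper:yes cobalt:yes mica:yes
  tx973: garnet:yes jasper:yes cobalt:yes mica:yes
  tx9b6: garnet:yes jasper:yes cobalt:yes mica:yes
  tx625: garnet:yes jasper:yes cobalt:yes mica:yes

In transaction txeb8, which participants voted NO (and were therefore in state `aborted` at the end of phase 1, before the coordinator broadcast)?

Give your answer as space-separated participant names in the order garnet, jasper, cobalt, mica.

Txn txeb8 phase 1: garnet yes -> prepared; jasper no -> aborted; cobalt yes -> prepared; mica yes -> prepared

Answer: jasper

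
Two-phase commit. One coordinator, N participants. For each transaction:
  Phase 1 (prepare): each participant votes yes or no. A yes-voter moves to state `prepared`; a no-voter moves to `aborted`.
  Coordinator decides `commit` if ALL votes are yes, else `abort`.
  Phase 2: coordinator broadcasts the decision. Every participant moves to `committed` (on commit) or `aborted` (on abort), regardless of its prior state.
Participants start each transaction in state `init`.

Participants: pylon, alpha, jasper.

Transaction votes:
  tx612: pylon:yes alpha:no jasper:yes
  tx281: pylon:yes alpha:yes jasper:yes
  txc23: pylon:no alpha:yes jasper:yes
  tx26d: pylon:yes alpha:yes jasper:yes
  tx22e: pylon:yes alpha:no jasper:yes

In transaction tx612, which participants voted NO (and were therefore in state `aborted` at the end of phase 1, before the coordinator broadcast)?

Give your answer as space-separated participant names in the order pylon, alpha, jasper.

Answer: alpha

Derivation:
Txn tx612 phase 1: pylon yes -> prepared; alpha no -> aborted; jasper yes -> prepared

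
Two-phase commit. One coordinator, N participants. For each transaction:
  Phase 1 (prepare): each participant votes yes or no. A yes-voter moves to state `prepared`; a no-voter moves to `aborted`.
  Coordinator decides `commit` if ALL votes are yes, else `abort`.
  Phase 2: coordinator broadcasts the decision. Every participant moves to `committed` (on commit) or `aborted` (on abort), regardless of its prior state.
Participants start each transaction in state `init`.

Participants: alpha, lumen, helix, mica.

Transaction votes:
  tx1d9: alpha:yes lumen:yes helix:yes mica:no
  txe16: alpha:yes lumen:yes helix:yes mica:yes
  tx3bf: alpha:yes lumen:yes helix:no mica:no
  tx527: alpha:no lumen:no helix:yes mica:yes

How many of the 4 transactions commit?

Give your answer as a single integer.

tx1d9: no from mica -> abort (commits=0)
txe16: all yes -> commit (commits=1)
tx3bf: no from helix, mica -> abort (commits=1)
tx527: no from alpha, lumen -> abort (commits=1)

Answer: 1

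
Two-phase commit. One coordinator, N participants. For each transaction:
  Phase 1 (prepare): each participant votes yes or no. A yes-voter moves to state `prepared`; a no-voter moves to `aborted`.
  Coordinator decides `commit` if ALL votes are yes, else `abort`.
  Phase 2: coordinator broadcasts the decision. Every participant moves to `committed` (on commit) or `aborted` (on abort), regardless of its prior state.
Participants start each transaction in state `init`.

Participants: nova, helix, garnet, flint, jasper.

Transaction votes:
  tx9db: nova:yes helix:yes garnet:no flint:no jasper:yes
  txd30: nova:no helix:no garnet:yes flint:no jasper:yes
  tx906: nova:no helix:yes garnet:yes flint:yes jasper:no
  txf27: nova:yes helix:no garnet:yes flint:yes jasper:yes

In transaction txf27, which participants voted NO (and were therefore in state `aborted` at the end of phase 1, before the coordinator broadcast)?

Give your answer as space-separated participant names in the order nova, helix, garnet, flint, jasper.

Answer: helix

Derivation:
Txn txf27 phase 1: nova yes -> prepared; helix no -> aborted; garnet yes -> prepared; flint yes -> prepared; jasper yes -> prepared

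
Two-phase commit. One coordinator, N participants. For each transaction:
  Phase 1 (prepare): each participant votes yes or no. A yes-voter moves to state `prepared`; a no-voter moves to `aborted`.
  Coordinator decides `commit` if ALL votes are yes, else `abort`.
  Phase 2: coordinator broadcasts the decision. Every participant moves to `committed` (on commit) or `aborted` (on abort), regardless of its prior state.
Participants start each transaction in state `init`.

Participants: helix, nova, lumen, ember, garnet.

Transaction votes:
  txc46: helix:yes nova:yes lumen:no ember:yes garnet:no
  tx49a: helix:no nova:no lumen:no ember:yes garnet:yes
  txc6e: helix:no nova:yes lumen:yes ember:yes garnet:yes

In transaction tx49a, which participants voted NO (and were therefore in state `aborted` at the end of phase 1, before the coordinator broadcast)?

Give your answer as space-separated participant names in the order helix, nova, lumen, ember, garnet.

Txn tx49a phase 1: helix no -> aborted; nova no -> aborted; lumen no -> aborted; ember yes -> prepared; garnet yes -> prepared

Answer: helix nova lumen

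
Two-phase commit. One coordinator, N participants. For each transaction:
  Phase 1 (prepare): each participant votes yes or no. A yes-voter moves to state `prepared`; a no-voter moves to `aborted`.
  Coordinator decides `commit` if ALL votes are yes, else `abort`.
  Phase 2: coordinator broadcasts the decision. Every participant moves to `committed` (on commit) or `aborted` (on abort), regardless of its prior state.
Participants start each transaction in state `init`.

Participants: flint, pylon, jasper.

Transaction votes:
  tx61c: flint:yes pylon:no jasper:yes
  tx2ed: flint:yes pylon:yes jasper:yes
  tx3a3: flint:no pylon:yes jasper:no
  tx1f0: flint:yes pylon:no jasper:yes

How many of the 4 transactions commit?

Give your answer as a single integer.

Answer: 1

Derivation:
tx61c: no from pylon -> abort (commits=0)
tx2ed: all yes -> commit (commits=1)
tx3a3: no from flint, jasper -> abort (commits=1)
tx1f0: no from pylon -> abort (commits=1)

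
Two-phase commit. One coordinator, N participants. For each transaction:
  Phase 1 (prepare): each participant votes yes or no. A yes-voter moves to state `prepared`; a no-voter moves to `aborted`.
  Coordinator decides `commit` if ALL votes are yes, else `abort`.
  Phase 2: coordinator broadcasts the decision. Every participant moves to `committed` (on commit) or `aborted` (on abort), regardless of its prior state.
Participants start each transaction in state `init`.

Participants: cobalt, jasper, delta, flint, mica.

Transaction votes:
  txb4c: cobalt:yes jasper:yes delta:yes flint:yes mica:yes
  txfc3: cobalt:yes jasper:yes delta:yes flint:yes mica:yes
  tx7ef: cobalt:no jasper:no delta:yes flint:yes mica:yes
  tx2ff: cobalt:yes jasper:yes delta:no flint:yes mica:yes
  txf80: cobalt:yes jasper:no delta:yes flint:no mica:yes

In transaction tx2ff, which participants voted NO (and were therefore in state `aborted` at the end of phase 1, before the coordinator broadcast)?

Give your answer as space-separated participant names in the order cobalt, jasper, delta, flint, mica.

Answer: delta

Derivation:
Txn tx2ff phase 1: cobalt yes -> prepared; jasper yes -> prepared; delta no -> aborted; flint yes -> prepared; mica yes -> prepared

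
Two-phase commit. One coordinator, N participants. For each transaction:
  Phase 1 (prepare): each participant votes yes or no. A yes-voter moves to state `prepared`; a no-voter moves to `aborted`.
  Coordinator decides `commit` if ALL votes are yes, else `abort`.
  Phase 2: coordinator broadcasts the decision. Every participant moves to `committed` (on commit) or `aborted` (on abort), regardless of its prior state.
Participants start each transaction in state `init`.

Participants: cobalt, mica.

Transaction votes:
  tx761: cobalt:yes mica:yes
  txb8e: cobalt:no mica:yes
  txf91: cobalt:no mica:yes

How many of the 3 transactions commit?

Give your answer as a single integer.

tx761: all yes -> commit (commits=1)
txb8e: no from cobalt -> abort (commits=1)
txf91: no from cobalt -> abort (commits=1)

Answer: 1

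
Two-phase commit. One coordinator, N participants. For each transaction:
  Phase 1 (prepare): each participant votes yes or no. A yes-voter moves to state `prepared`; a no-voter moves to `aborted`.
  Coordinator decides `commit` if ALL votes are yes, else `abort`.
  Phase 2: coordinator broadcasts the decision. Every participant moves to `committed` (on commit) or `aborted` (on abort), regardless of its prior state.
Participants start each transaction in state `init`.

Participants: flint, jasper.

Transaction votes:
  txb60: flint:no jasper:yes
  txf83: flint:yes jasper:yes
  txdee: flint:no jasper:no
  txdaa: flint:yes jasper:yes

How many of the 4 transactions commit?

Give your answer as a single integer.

Answer: 2

Derivation:
txb60: no from flint -> abort (commits=0)
txf83: all yes -> commit (commits=1)
txdee: no from flint, jasper -> abort (commits=1)
txdaa: all yes -> commit (commits=2)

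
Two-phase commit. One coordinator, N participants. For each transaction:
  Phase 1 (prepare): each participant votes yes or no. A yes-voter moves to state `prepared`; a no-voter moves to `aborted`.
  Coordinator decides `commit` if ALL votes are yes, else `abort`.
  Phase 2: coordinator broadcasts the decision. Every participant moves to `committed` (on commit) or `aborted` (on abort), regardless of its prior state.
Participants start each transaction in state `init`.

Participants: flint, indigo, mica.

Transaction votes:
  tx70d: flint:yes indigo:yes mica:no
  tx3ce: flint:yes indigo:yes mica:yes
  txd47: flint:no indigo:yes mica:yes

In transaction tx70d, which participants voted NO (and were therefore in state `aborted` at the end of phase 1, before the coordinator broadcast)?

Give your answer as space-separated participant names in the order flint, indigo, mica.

Txn tx70d phase 1: flint yes -> prepared; indigo yes -> prepared; mica no -> aborted

Answer: mica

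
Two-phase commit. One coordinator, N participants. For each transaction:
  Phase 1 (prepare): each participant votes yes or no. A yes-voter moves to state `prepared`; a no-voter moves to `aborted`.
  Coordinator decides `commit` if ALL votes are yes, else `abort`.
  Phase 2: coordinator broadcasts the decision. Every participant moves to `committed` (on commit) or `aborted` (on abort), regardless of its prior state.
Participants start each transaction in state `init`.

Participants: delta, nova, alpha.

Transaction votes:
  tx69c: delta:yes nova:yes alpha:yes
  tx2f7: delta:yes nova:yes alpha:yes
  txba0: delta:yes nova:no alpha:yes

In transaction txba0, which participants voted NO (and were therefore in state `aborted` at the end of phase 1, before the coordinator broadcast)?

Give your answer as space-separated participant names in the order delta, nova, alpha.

Txn txba0 phase 1: delta yes -> prepared; nova no -> aborted; alpha yes -> prepared

Answer: nova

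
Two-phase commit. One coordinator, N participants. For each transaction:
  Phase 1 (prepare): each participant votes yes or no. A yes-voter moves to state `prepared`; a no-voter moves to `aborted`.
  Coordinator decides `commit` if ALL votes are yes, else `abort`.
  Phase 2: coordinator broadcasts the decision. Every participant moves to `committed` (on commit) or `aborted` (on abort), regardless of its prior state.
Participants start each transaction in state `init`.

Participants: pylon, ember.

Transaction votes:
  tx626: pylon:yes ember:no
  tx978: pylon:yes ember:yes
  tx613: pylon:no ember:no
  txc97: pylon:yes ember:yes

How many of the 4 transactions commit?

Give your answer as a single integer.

Answer: 2

Derivation:
tx626: no from ember -> abort (commits=0)
tx978: all yes -> commit (commits=1)
tx613: no from pylon, ember -> abort (commits=1)
txc97: all yes -> commit (commits=2)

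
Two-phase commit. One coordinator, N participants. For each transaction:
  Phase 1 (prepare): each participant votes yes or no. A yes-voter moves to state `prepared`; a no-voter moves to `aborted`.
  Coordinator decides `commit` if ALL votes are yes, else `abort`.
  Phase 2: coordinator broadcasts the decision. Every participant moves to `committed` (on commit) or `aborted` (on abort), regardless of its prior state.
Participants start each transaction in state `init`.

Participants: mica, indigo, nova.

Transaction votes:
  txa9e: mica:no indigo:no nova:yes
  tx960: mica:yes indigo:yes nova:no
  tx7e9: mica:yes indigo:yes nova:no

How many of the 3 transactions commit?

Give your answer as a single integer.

Answer: 0

Derivation:
txa9e: no from mica, indigo -> abort (commits=0)
tx960: no from nova -> abort (commits=0)
tx7e9: no from nova -> abort (commits=0)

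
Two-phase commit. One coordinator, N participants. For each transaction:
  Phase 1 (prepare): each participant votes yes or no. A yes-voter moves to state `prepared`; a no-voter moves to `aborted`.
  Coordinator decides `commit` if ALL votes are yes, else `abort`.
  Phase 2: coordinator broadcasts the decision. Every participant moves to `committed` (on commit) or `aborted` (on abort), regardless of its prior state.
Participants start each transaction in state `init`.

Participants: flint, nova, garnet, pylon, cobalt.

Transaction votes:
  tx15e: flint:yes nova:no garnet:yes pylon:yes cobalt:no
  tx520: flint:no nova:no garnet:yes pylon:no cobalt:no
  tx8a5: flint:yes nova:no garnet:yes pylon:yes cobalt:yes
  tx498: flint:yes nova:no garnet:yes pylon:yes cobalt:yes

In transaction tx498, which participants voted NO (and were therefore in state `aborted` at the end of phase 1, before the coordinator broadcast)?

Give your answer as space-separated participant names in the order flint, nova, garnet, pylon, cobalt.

Txn tx498 phase 1: flint yes -> prepared; nova no -> aborted; garnet yes -> prepared; pylon yes -> prepared; cobalt yes -> prepared

Answer: nova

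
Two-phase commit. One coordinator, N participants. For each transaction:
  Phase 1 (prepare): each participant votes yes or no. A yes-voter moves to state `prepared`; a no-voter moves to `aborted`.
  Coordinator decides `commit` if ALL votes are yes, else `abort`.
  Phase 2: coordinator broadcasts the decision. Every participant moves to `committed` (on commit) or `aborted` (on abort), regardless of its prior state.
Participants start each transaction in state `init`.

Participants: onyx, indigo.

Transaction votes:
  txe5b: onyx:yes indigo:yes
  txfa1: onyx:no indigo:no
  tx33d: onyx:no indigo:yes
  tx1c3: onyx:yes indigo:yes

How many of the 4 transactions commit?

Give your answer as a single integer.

txe5b: all yes -> commit (commits=1)
txfa1: no from onyx, indigo -> abort (commits=1)
tx33d: no from onyx -> abort (commits=1)
tx1c3: all yes -> commit (commits=2)

Answer: 2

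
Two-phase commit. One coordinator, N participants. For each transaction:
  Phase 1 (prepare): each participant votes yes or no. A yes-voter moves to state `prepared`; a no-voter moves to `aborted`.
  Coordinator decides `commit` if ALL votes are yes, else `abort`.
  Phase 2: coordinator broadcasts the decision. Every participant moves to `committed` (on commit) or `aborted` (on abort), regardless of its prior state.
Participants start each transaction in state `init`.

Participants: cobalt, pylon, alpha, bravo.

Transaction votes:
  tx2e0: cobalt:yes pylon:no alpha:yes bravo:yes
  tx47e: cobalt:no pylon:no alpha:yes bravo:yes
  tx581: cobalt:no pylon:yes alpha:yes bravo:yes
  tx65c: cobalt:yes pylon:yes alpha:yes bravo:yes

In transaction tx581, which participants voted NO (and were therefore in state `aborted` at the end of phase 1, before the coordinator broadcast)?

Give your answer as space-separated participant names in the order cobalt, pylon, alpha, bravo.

Txn tx581 phase 1: cobalt no -> aborted; pylon yes -> prepared; alpha yes -> prepared; bravo yes -> prepared

Answer: cobalt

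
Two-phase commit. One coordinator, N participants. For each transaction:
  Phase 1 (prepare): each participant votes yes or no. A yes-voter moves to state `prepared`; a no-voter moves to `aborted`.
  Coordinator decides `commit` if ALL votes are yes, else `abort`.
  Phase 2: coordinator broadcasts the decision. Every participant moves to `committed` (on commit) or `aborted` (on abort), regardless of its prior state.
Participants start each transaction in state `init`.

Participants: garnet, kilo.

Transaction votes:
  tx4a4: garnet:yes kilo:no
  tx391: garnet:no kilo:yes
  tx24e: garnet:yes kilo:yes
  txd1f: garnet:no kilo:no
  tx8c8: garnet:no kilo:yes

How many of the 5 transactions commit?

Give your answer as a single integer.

Answer: 1

Derivation:
tx4a4: no from kilo -> abort (commits=0)
tx391: no from garnet -> abort (commits=0)
tx24e: all yes -> commit (commits=1)
txd1f: no from garnet, kilo -> abort (commits=1)
tx8c8: no from garnet -> abort (commits=1)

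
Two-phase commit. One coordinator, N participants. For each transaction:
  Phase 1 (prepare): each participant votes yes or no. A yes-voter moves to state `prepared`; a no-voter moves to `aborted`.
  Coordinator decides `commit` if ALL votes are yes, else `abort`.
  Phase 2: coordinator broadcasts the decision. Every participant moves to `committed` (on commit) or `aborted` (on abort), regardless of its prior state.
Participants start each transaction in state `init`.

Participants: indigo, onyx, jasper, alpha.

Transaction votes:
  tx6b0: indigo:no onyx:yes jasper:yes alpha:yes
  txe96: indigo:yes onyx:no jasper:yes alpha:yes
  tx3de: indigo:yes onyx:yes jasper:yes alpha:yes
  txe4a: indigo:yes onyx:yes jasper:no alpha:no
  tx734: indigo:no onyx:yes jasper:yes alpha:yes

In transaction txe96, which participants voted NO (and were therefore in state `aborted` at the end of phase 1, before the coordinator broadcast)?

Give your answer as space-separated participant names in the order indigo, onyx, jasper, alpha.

Answer: onyx

Derivation:
Txn txe96 phase 1: indigo yes -> prepared; onyx no -> aborted; jasper yes -> prepared; alpha yes -> prepared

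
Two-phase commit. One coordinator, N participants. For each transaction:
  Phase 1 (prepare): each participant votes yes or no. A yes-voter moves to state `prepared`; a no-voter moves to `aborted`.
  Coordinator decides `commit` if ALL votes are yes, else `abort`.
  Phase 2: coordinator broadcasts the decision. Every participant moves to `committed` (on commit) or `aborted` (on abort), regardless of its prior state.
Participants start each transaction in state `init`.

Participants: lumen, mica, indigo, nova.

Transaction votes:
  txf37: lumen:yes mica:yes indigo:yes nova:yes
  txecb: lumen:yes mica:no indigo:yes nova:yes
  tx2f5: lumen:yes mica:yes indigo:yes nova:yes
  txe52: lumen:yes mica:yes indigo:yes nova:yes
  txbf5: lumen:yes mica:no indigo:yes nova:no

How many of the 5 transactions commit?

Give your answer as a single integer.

txf37: all yes -> commit (commits=1)
txecb: no from mica -> abort (commits=1)
tx2f5: all yes -> commit (commits=2)
txe52: all yes -> commit (commits=3)
txbf5: no from mica, nova -> abort (commits=3)

Answer: 3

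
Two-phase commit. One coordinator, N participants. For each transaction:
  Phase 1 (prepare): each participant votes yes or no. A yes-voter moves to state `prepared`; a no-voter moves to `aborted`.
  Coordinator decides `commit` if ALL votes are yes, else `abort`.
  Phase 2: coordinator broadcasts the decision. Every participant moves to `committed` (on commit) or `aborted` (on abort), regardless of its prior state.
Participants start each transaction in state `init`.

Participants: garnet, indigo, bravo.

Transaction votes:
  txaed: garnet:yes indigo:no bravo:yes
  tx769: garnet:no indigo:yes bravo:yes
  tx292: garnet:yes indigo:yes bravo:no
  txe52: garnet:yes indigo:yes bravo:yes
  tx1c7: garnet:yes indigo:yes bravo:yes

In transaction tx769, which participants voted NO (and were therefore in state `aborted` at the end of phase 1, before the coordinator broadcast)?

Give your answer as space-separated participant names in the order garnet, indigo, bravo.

Txn tx769 phase 1: garnet no -> aborted; indigo yes -> prepared; bravo yes -> prepared

Answer: garnet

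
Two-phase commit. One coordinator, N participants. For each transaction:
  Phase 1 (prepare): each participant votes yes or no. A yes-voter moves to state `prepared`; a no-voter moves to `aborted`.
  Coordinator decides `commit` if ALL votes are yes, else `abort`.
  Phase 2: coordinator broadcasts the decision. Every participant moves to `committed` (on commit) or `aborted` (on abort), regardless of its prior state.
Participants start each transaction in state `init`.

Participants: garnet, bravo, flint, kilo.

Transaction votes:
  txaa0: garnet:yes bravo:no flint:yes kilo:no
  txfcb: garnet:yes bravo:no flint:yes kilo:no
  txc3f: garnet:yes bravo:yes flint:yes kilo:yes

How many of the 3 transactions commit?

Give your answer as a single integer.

Answer: 1

Derivation:
txaa0: no from bravo, kilo -> abort (commits=0)
txfcb: no from bravo, kilo -> abort (commits=0)
txc3f: all yes -> commit (commits=1)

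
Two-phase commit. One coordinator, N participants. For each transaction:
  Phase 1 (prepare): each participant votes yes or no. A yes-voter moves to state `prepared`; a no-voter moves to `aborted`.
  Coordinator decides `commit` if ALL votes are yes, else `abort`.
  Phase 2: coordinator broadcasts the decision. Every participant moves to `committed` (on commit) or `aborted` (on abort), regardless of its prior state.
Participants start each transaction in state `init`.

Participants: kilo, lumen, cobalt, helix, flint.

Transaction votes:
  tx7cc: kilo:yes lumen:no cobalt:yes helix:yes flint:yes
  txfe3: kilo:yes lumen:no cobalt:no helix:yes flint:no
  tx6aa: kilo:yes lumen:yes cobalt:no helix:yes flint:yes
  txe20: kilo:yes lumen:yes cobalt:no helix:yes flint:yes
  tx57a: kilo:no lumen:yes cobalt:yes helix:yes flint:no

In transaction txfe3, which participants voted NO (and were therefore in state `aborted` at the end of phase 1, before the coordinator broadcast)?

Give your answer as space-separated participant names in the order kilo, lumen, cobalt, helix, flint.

Answer: lumen cobalt flint

Derivation:
Txn txfe3 phase 1: kilo yes -> prepared; lumen no -> aborted; cobalt no -> aborted; helix yes -> prepared; flint no -> aborted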